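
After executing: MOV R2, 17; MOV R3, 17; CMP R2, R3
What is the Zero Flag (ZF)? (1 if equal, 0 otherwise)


Register state trace:
  MOV R2, 17  → R2 = 17
  MOV R3, 17  → R3 = 17
  CMP R2, R3  → computes 17 - 17 = 0
  Result is zero, so values are equal
ZF = 1

1


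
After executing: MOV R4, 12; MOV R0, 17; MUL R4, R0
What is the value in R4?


Register state trace:
  MOV R4, 12  → R4 = 12
  MOV R0, 17  → R0 = 17
  MUL R4, R0  → R4 = 12 * 17 = 204
Final: R4 = 204

204


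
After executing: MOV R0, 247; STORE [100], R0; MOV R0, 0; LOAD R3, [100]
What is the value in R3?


Register and memory trace:
  MOV R0, 247  → R0 = 247
  STORE [100], R0  → mem[100] = 247
  MOV R0, 0  → R0 = 0
  LOAD R3, [100]  → R3 = mem[100] = 247
Final: R3 = 247

247


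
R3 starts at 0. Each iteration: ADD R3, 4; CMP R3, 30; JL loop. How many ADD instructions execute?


Loop trace (R3 starts at 0, target 30, step 4):
  ADD #1: R3 = 0 + 4 = 4  → 4 < 30, loop
  ADD #2: R3 = 4 + 4 = 8  → 8 < 30, loop
  ADD #3: R3 = 8 + 4 = 12  → 12 < 30, loop
  ADD #4: R3 = 12 + 4 = 16  → 16 < 30, loop
  ADD #5: R3 = 16 + 4 = 20  → 20 < 30, loop
  ADD #6: R3 = 20 + 4 = 24  → 24 < 30, loop
  ADD #7: R3 = 24 + 4 = 28  → 28 < 30, loop
  ADD #8: R3 = 28 + 4 = 32  → 32 >= 30, exit
Total ADD instructions: 8

8


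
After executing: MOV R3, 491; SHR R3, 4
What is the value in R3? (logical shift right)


Register state trace:
  MOV R3, 491  → R3 = 491
  SHR R3, 4  → R3 = 491 >> 4 = 491 // 2^4 = 30
Final: R3 = 30

30


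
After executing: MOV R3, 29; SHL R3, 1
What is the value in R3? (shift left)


Register state trace:
  MOV R3, 29  → R3 = 29
  SHL R3, 1  → R3 = 29 << 1 = 29 * 2^1 = 58
Final: R3 = 58

58


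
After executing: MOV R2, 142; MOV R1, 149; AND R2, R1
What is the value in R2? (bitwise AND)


Register state trace:
  MOV R2, 142  → R2 = 142 (0b10001110)
  MOV R1, 149  → R1 = 149 (0b10010101)
  AND R2, R1  → R2 = 142 AND 149 = 132 (0b10000100)
Final: R2 = 132

132


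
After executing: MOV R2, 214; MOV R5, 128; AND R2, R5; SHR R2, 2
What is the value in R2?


Register state trace:
  MOV R2, 214  → R2 = 214 (0b11010110)
  MOV R5, 128  → R5 = 128 (0b10000000)
  AND R2, R5  → R2 = 214 AND 128 = 128 (0b10000000)
  SHR R2, 2  → R2 = 128 >> 2 = 32
Final: R2 = 32

32


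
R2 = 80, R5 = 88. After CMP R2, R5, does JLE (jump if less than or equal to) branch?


Trace:
  R2 = 80, R5 = 88
  CMP R2, R5  → compares 80 vs 88
  JLE checks: is 80 less than or equal to 88?
  80 < 88, so condition is true
Branch taken: Yes

Yes


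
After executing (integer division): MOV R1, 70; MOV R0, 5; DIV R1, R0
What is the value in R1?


Register state trace:
  MOV R1, 70  → R1 = 70
  MOV R0, 5  → R0 = 5
  DIV R1, R0  → R1 = 70 // 5 = 14
Final: R1 = 14

14


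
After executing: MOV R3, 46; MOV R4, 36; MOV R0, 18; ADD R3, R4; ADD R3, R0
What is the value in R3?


Register state trace:
  MOV R3, 46  → R3 = 46
  MOV R4, 36  → R4 = 36
  MOV R0, 18  → R0 = 18
  ADD R3, R4  → R3 = 46 + 36 = 82
  ADD R3, R0  → R3 = 82 + 18 = 100
Final: R3 = 100

100


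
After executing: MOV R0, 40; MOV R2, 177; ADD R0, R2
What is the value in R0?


Register state trace:
  MOV R0, 40  → R0 = 40
  MOV R2, 177  → R2 = 177
  ADD R0, R2  → R0 = 40 + 177 = 217
Final: R0 = 217

217


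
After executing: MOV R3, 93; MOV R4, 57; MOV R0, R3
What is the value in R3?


Register state trace:
  MOV R3, 93  → R3 = 93
  MOV R4, 57  → R4 = 57
  MOV R0, R3  → R0 = 93
Final: R3 = 93

93


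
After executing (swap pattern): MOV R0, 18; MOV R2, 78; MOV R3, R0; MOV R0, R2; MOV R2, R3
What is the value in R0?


Register state trace (swap pattern):
  MOV R0, 18  → R0 = 18
  MOV R2, 78  → R2 = 78
  MOV R3, R0  → R3 = 18  (save R0)
  MOV R0, R2  → R0 = 78  (R0 gets R2's value)
  MOV R2, R3  → R2 = 18  (R2 gets saved value)
Final: R0 = 78

78


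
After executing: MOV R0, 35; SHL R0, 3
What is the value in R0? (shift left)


Register state trace:
  MOV R0, 35  → R0 = 35
  SHL R0, 3  → R0 = 35 << 3 = 35 * 2^3 = 280
Final: R0 = 280

280


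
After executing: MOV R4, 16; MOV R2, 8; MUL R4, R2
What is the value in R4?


Register state trace:
  MOV R4, 16  → R4 = 16
  MOV R2, 8  → R2 = 8
  MUL R4, R2  → R4 = 16 * 8 = 128
Final: R4 = 128

128


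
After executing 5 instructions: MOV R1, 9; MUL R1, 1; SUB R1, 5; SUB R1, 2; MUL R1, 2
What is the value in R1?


Register state trace:
  MOV R1, 9  → R1 = 9
  MUL R1, 1  → R1 = 9 * 1 = 9
  SUB R1, 5  → R1 = 9 - 5 = 4
  SUB R1, 2  → R1 = 4 - 2 = 2
  MUL R1, 2  → R1 = 2 * 2 = 4
Final: R1 = 4

4


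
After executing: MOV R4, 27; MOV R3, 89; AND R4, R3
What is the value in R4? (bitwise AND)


Register state trace:
  MOV R4, 27  → R4 = 27 (0b00011011)
  MOV R3, 89  → R3 = 89 (0b01011001)
  AND R4, R3  → R4 = 27 AND 89 = 25 (0b00011001)
Final: R4 = 25

25


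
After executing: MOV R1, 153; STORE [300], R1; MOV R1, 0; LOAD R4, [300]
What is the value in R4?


Register and memory trace:
  MOV R1, 153  → R1 = 153
  STORE [300], R1  → mem[300] = 153
  MOV R1, 0  → R1 = 0
  LOAD R4, [300]  → R4 = mem[300] = 153
Final: R4 = 153

153


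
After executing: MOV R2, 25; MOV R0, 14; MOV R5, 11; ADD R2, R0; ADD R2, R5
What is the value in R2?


Register state trace:
  MOV R2, 25  → R2 = 25
  MOV R0, 14  → R0 = 14
  MOV R5, 11  → R5 = 11
  ADD R2, R0  → R2 = 25 + 14 = 39
  ADD R2, R5  → R2 = 39 + 11 = 50
Final: R2 = 50

50


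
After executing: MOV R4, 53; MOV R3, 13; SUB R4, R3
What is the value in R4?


Register state trace:
  MOV R4, 53  → R4 = 53
  MOV R3, 13  → R3 = 13
  SUB R4, R3  → R4 = 53 - 13 = 40
Final: R4 = 40

40


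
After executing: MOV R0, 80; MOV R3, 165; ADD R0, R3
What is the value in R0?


Register state trace:
  MOV R0, 80  → R0 = 80
  MOV R3, 165  → R3 = 165
  ADD R0, R3  → R0 = 80 + 165 = 245
Final: R0 = 245

245


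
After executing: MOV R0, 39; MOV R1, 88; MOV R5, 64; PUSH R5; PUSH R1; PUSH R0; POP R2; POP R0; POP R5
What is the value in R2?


Stack trace (top is rightmost):
  MOV R0, 39  → R0 = 39
  MOV R1, 88  → R1 = 88
  MOV R5, 64  → R5 = 64
  PUSH R5  → stack: [64]
  PUSH R1  → stack: [64, 88]
  PUSH R0  → stack: [64, 88, 39]
  POP R2  → R2 = 39, stack: [64, 88]
  POP R0  → R0 = 88, stack: [64]
  POP R5  → R5 = 64, stack: []
Final: R2 = 39

39


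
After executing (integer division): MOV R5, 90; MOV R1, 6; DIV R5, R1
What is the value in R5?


Register state trace:
  MOV R5, 90  → R5 = 90
  MOV R1, 6  → R1 = 6
  DIV R5, R1  → R5 = 90 // 6 = 15
Final: R5 = 15

15


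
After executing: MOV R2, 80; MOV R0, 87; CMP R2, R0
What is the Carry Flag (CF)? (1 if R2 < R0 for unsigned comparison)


Register state trace:
  MOV R2, 80  → R2 = 80
  MOV R0, 87  → R0 = 87
  CMP R2, R0  → unsigned 80 - 87: borrow occurs
  80 < 87, so CF = 1
CF = 1

1


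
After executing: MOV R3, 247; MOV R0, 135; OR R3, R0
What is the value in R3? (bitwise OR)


Register state trace:
  MOV R3, 247  → R3 = 247 (0b11110111)
  MOV R0, 135  → R0 = 135 (0b10000111)
  OR R3, R0   → R3 = 247 OR 135 = 247 (0b11110111)
Final: R3 = 247

247


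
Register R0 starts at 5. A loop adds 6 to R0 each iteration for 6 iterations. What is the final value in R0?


Starting value: R0 = 5
  Iter 1: R0 = 5 + 6 = 11
  Iter 2: R0 = 11 + 6 = 17
  Iter 3: R0 = 17 + 6 = 23
  Iter 4: R0 = 23 + 6 = 29
  Iter 5: R0 = 29 + 6 = 35
  Iter 6: R0 = 35 + 6 = 41
Final: R0 = 41

41


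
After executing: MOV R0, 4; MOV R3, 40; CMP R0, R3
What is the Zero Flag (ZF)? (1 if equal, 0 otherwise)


Register state trace:
  MOV R0, 4  → R0 = 4
  MOV R3, 40  → R3 = 40
  CMP R0, R3  → computes 4 - 40 = -36
  Result is nonzero, so values are not equal
ZF = 0

0


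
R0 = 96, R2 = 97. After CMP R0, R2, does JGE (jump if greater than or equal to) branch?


Trace:
  R0 = 96, R2 = 97
  CMP R0, R2  → compares 96 vs 97
  JGE checks: is 96 greater than or equal to 97?
  96 < 97, so condition is false
Branch taken: No

No


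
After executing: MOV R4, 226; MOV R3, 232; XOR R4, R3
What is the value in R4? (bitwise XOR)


Register state trace:
  MOV R4, 226  → R4 = 226 (0b11100010)
  MOV R3, 232  → R3 = 232 (0b11101000)
  XOR R4, R3  → R4 = 226 XOR 232 = 10 (0b00001010)
Final: R4 = 10

10


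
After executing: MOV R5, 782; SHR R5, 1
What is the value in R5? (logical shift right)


Register state trace:
  MOV R5, 782  → R5 = 782
  SHR R5, 1  → R5 = 782 >> 1 = 782 // 2^1 = 391
Final: R5 = 391

391


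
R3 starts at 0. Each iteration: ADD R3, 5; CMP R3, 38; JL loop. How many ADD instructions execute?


Loop trace (R3 starts at 0, target 38, step 5):
  ADD #1: R3 = 0 + 5 = 5  → 5 < 38, loop
  ADD #2: R3 = 5 + 5 = 10  → 10 < 38, loop
  ADD #3: R3 = 10 + 5 = 15  → 15 < 38, loop
  ADD #4: R3 = 15 + 5 = 20  → 20 < 38, loop
  ADD #5: R3 = 20 + 5 = 25  → 25 < 38, loop
  ADD #6: R3 = 25 + 5 = 30  → 30 < 38, loop
  ADD #7: R3 = 30 + 5 = 35  → 35 < 38, loop
  ADD #8: R3 = 35 + 5 = 40  → 40 >= 38, exit
Total ADD instructions: 8

8


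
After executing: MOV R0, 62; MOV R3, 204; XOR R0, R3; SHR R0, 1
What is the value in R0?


Register state trace:
  MOV R0, 62  → R0 = 62 (0b00111110)
  MOV R3, 204  → R3 = 204 (0b11001100)
  XOR R0, R3  → R0 = 62 XOR 204 = 242 (0b11110010)
  SHR R0, 1  → R0 = 242 >> 1 = 121
Final: R0 = 121

121


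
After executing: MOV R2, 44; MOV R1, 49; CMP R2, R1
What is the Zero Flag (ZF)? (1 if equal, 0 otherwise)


Register state trace:
  MOV R2, 44  → R2 = 44
  MOV R1, 49  → R1 = 49
  CMP R2, R1  → computes 44 - 49 = -5
  Result is nonzero, so values are not equal
ZF = 0

0


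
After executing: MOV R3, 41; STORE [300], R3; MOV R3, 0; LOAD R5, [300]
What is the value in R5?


Register and memory trace:
  MOV R3, 41  → R3 = 41
  STORE [300], R3  → mem[300] = 41
  MOV R3, 0  → R3 = 0
  LOAD R5, [300]  → R5 = mem[300] = 41
Final: R5 = 41

41


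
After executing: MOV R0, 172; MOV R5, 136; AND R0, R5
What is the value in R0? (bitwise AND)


Register state trace:
  MOV R0, 172  → R0 = 172 (0b10101100)
  MOV R5, 136  → R5 = 136 (0b10001000)
  AND R0, R5  → R0 = 172 AND 136 = 136 (0b10001000)
Final: R0 = 136

136


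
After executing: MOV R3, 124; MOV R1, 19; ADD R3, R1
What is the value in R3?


Register state trace:
  MOV R3, 124  → R3 = 124
  MOV R1, 19  → R1 = 19
  ADD R3, R1  → R3 = 124 + 19 = 143
Final: R3 = 143

143


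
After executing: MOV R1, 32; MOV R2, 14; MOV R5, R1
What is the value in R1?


Register state trace:
  MOV R1, 32  → R1 = 32
  MOV R2, 14  → R2 = 14
  MOV R5, R1  → R5 = 32
Final: R1 = 32

32


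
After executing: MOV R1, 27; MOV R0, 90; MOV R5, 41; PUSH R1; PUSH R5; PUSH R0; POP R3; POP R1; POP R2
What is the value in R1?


Stack trace (top is rightmost):
  MOV R1, 27  → R1 = 27
  MOV R0, 90  → R0 = 90
  MOV R5, 41  → R5 = 41
  PUSH R1  → stack: [27]
  PUSH R5  → stack: [27, 41]
  PUSH R0  → stack: [27, 41, 90]
  POP R3  → R3 = 90, stack: [27, 41]
  POP R1  → R1 = 41, stack: [27]
  POP R2  → R2 = 27, stack: []
Final: R1 = 41

41


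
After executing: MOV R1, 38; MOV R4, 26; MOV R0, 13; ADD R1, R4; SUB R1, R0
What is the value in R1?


Register state trace:
  MOV R1, 38  → R1 = 38
  MOV R4, 26  → R4 = 26
  MOV R0, 13  → R0 = 13
  ADD R1, R4  → R1 = 38 + 26 = 64
  SUB R1, R0  → R1 = 64 - 13 = 51
Final: R1 = 51

51


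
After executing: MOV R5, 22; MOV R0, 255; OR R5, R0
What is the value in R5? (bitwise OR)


Register state trace:
  MOV R5, 22  → R5 = 22 (0b00010110)
  MOV R0, 255  → R0 = 255 (0b11111111)
  OR R5, R0   → R5 = 22 OR 255 = 255 (0b11111111)
Final: R5 = 255

255


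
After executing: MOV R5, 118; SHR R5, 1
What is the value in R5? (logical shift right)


Register state trace:
  MOV R5, 118  → R5 = 118
  SHR R5, 1  → R5 = 118 >> 1 = 118 // 2^1 = 59
Final: R5 = 59

59


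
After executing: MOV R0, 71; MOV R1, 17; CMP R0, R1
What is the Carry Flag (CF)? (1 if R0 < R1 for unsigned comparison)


Register state trace:
  MOV R0, 71  → R0 = 71
  MOV R1, 17  → R1 = 17
  CMP R0, R1  → unsigned 71 - 17: no borrow
  71 >= 17, so CF = 0
CF = 0

0


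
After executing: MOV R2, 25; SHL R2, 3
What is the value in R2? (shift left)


Register state trace:
  MOV R2, 25  → R2 = 25
  SHL R2, 3  → R2 = 25 << 3 = 25 * 2^3 = 200
Final: R2 = 200

200


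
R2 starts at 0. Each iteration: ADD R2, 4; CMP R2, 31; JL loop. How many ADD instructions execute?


Loop trace (R2 starts at 0, target 31, step 4):
  ADD #1: R2 = 0 + 4 = 4  → 4 < 31, loop
  ADD #2: R2 = 4 + 4 = 8  → 8 < 31, loop
  ADD #3: R2 = 8 + 4 = 12  → 12 < 31, loop
  ADD #4: R2 = 12 + 4 = 16  → 16 < 31, loop
  ADD #5: R2 = 16 + 4 = 20  → 20 < 31, loop
  ADD #6: R2 = 20 + 4 = 24  → 24 < 31, loop
  ADD #7: R2 = 24 + 4 = 28  → 28 < 31, loop
  ADD #8: R2 = 28 + 4 = 32  → 32 >= 31, exit
Total ADD instructions: 8

8


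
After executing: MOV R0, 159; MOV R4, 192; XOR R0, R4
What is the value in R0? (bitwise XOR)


Register state trace:
  MOV R0, 159  → R0 = 159 (0b10011111)
  MOV R4, 192  → R4 = 192 (0b11000000)
  XOR R0, R4  → R0 = 159 XOR 192 = 95 (0b01011111)
Final: R0 = 95

95


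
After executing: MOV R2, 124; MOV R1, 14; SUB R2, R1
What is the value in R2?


Register state trace:
  MOV R2, 124  → R2 = 124
  MOV R1, 14  → R1 = 14
  SUB R2, R1  → R2 = 124 - 14 = 110
Final: R2 = 110

110


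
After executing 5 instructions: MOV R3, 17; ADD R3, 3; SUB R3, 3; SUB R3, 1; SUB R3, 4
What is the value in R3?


Register state trace:
  MOV R3, 17  → R3 = 17
  ADD R3, 3  → R3 = 17 + 3 = 20
  SUB R3, 3  → R3 = 20 - 3 = 17
  SUB R3, 1  → R3 = 17 - 1 = 16
  SUB R3, 4  → R3 = 16 - 4 = 12
Final: R3 = 12

12


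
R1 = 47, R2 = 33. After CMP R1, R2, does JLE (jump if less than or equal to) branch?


Trace:
  R1 = 47, R2 = 33
  CMP R1, R2  → compares 47 vs 33
  JLE checks: is 47 less than or equal to 33?
  47 > 33, so condition is false
Branch taken: No

No


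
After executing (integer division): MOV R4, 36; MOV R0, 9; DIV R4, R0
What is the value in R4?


Register state trace:
  MOV R4, 36  → R4 = 36
  MOV R0, 9  → R0 = 9
  DIV R4, R0  → R4 = 36 // 9 = 4
Final: R4 = 4

4


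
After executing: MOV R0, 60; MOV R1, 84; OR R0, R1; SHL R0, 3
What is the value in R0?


Register state trace:
  MOV R0, 60  → R0 = 60 (0b00111100)
  MOV R1, 84  → R1 = 84 (0b01010100)
  OR R0, R1  → R0 = 60 OR 84 = 124 (0b01111100)
  SHL R0, 3  → R0 = 124 << 3 = 992
Final: R0 = 992

992


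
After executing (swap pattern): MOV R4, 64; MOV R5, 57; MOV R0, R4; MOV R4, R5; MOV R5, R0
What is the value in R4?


Register state trace (swap pattern):
  MOV R4, 64  → R4 = 64
  MOV R5, 57  → R5 = 57
  MOV R0, R4  → R0 = 64  (save R4)
  MOV R4, R5  → R4 = 57  (R4 gets R5's value)
  MOV R5, R0  → R5 = 64  (R5 gets saved value)
Final: R4 = 57

57


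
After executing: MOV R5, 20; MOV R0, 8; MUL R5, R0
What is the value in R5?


Register state trace:
  MOV R5, 20  → R5 = 20
  MOV R0, 8  → R0 = 8
  MUL R5, R0  → R5 = 20 * 8 = 160
Final: R5 = 160

160


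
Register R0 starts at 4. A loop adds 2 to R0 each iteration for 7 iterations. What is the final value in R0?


Starting value: R0 = 4
  Iter 1: R0 = 4 + 2 = 6
  Iter 2: R0 = 6 + 2 = 8
  Iter 3: R0 = 8 + 2 = 10
  Iter 4: R0 = 10 + 2 = 12
  Iter 5: R0 = 12 + 2 = 14
  Iter 6: R0 = 14 + 2 = 16
  Iter 7: R0 = 16 + 2 = 18
Final: R0 = 18

18


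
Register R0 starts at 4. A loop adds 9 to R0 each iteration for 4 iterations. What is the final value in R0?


Starting value: R0 = 4
  Iter 1: R0 = 4 + 9 = 13
  Iter 2: R0 = 13 + 9 = 22
  Iter 3: R0 = 22 + 9 = 31
  Iter 4: R0 = 31 + 9 = 40
Final: R0 = 40

40


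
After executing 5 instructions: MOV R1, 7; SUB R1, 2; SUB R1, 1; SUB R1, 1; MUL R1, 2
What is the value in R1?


Register state trace:
  MOV R1, 7  → R1 = 7
  SUB R1, 2  → R1 = 7 - 2 = 5
  SUB R1, 1  → R1 = 5 - 1 = 4
  SUB R1, 1  → R1 = 4 - 1 = 3
  MUL R1, 2  → R1 = 3 * 2 = 6
Final: R1 = 6

6


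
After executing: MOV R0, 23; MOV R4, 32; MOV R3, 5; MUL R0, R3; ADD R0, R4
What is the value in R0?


Register state trace:
  MOV R0, 23  → R0 = 23
  MOV R4, 32  → R4 = 32
  MOV R3, 5  → R3 = 5
  MUL R0, R3  → R0 = 23 * 5 = 115
  ADD R0, R4  → R0 = 115 + 32 = 147
Final: R0 = 147

147


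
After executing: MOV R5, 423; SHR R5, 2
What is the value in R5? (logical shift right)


Register state trace:
  MOV R5, 423  → R5 = 423
  SHR R5, 2  → R5 = 423 >> 2 = 423 // 2^2 = 105
Final: R5 = 105

105


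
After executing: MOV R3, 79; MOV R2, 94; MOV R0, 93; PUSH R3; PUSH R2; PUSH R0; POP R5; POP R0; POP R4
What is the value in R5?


Stack trace (top is rightmost):
  MOV R3, 79  → R3 = 79
  MOV R2, 94  → R2 = 94
  MOV R0, 93  → R0 = 93
  PUSH R3  → stack: [79]
  PUSH R2  → stack: [79, 94]
  PUSH R0  → stack: [79, 94, 93]
  POP R5  → R5 = 93, stack: [79, 94]
  POP R0  → R0 = 94, stack: [79]
  POP R4  → R4 = 79, stack: []
Final: R5 = 93

93


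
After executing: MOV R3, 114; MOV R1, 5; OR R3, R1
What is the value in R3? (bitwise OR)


Register state trace:
  MOV R3, 114  → R3 = 114 (0b01110010)
  MOV R1, 5  → R1 = 5 (0b00000101)
  OR R3, R1   → R3 = 114 OR 5 = 119 (0b01110111)
Final: R3 = 119

119


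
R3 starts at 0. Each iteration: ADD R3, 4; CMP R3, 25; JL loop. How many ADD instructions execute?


Loop trace (R3 starts at 0, target 25, step 4):
  ADD #1: R3 = 0 + 4 = 4  → 4 < 25, loop
  ADD #2: R3 = 4 + 4 = 8  → 8 < 25, loop
  ADD #3: R3 = 8 + 4 = 12  → 12 < 25, loop
  ADD #4: R3 = 12 + 4 = 16  → 16 < 25, loop
  ADD #5: R3 = 16 + 4 = 20  → 20 < 25, loop
  ADD #6: R3 = 20 + 4 = 24  → 24 < 25, loop
  ADD #7: R3 = 24 + 4 = 28  → 28 >= 25, exit
Total ADD instructions: 7

7


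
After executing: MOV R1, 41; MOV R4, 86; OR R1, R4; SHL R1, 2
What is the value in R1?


Register state trace:
  MOV R1, 41  → R1 = 41 (0b00101001)
  MOV R4, 86  → R4 = 86 (0b01010110)
  OR R1, R4  → R1 = 41 OR 86 = 127 (0b01111111)
  SHL R1, 2  → R1 = 127 << 2 = 508
Final: R1 = 508

508


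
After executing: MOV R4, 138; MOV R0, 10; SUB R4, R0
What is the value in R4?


Register state trace:
  MOV R4, 138  → R4 = 138
  MOV R0, 10  → R0 = 10
  SUB R4, R0  → R4 = 138 - 10 = 128
Final: R4 = 128

128


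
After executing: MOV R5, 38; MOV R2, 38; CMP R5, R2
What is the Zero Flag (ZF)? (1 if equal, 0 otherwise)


Register state trace:
  MOV R5, 38  → R5 = 38
  MOV R2, 38  → R2 = 38
  CMP R5, R2  → computes 38 - 38 = 0
  Result is zero, so values are equal
ZF = 1

1


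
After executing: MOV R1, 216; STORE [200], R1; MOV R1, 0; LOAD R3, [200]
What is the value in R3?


Register and memory trace:
  MOV R1, 216  → R1 = 216
  STORE [200], R1  → mem[200] = 216
  MOV R1, 0  → R1 = 0
  LOAD R3, [200]  → R3 = mem[200] = 216
Final: R3 = 216

216


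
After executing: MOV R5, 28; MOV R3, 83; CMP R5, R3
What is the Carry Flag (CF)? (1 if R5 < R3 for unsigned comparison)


Register state trace:
  MOV R5, 28  → R5 = 28
  MOV R3, 83  → R3 = 83
  CMP R5, R3  → unsigned 28 - 83: borrow occurs
  28 < 83, so CF = 1
CF = 1

1


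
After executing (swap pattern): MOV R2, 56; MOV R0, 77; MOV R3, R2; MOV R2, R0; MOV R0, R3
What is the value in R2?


Register state trace (swap pattern):
  MOV R2, 56  → R2 = 56
  MOV R0, 77  → R0 = 77
  MOV R3, R2  → R3 = 56  (save R2)
  MOV R2, R0  → R2 = 77  (R2 gets R0's value)
  MOV R0, R3  → R0 = 56  (R0 gets saved value)
Final: R2 = 77

77


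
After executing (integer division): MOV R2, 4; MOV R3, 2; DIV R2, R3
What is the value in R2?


Register state trace:
  MOV R2, 4  → R2 = 4
  MOV R3, 2  → R3 = 2
  DIV R2, R3  → R2 = 4 // 2 = 2
Final: R2 = 2

2


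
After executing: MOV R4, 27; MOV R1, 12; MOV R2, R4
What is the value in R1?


Register state trace:
  MOV R4, 27  → R4 = 27
  MOV R1, 12  → R1 = 12
  MOV R2, R4  → R2 = 27
Final: R1 = 12

12


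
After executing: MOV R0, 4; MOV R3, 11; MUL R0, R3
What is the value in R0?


Register state trace:
  MOV R0, 4  → R0 = 4
  MOV R3, 11  → R3 = 11
  MUL R0, R3  → R0 = 4 * 11 = 44
Final: R0 = 44

44


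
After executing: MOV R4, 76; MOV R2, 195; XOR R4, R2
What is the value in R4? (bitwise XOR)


Register state trace:
  MOV R4, 76  → R4 = 76 (0b01001100)
  MOV R2, 195  → R2 = 195 (0b11000011)
  XOR R4, R2  → R4 = 76 XOR 195 = 143 (0b10001111)
Final: R4 = 143

143


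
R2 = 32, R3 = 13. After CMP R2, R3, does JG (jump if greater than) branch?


Trace:
  R2 = 32, R3 = 13
  CMP R2, R3  → compares 32 vs 13
  JG checks: is 32 greater than 13?
  32 > 13, so condition is true
Branch taken: Yes

Yes


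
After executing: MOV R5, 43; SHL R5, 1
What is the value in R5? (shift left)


Register state trace:
  MOV R5, 43  → R5 = 43
  SHL R5, 1  → R5 = 43 << 1 = 43 * 2^1 = 86
Final: R5 = 86

86


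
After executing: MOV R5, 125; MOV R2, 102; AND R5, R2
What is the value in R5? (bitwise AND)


Register state trace:
  MOV R5, 125  → R5 = 125 (0b01111101)
  MOV R2, 102  → R2 = 102 (0b01100110)
  AND R5, R2  → R5 = 125 AND 102 = 100 (0b01100100)
Final: R5 = 100

100


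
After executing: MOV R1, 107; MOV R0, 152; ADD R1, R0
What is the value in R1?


Register state trace:
  MOV R1, 107  → R1 = 107
  MOV R0, 152  → R0 = 152
  ADD R1, R0  → R1 = 107 + 152 = 259
Final: R1 = 259

259


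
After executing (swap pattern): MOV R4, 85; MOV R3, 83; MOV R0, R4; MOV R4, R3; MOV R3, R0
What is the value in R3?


Register state trace (swap pattern):
  MOV R4, 85  → R4 = 85
  MOV R3, 83  → R3 = 83
  MOV R0, R4  → R0 = 85  (save R4)
  MOV R4, R3  → R4 = 83  (R4 gets R3's value)
  MOV R3, R0  → R3 = 85  (R3 gets saved value)
Final: R3 = 85

85


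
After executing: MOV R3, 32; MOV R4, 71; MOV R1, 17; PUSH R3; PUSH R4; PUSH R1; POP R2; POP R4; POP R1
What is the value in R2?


Stack trace (top is rightmost):
  MOV R3, 32  → R3 = 32
  MOV R4, 71  → R4 = 71
  MOV R1, 17  → R1 = 17
  PUSH R3  → stack: [32]
  PUSH R4  → stack: [32, 71]
  PUSH R1  → stack: [32, 71, 17]
  POP R2  → R2 = 17, stack: [32, 71]
  POP R4  → R4 = 71, stack: [32]
  POP R1  → R1 = 32, stack: []
Final: R2 = 17

17


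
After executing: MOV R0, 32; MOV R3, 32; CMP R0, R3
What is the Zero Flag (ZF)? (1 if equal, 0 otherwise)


Register state trace:
  MOV R0, 32  → R0 = 32
  MOV R3, 32  → R3 = 32
  CMP R0, R3  → computes 32 - 32 = 0
  Result is zero, so values are equal
ZF = 1

1


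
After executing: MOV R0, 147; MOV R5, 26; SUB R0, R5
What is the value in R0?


Register state trace:
  MOV R0, 147  → R0 = 147
  MOV R5, 26  → R5 = 26
  SUB R0, R5  → R0 = 147 - 26 = 121
Final: R0 = 121

121


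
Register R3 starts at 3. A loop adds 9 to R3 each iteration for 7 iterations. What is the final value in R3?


Starting value: R3 = 3
  Iter 1: R3 = 3 + 9 = 12
  Iter 2: R3 = 12 + 9 = 21
  Iter 3: R3 = 21 + 9 = 30
  Iter 4: R3 = 30 + 9 = 39
  Iter 5: R3 = 39 + 9 = 48
  Iter 6: R3 = 48 + 9 = 57
  Iter 7: R3 = 57 + 9 = 66
Final: R3 = 66

66


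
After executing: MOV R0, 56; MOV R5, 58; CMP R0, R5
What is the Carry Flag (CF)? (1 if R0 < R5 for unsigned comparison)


Register state trace:
  MOV R0, 56  → R0 = 56
  MOV R5, 58  → R5 = 58
  CMP R0, R5  → unsigned 56 - 58: borrow occurs
  56 < 58, so CF = 1
CF = 1

1


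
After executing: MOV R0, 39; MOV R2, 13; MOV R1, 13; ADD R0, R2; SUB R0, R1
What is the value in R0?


Register state trace:
  MOV R0, 39  → R0 = 39
  MOV R2, 13  → R2 = 13
  MOV R1, 13  → R1 = 13
  ADD R0, R2  → R0 = 39 + 13 = 52
  SUB R0, R1  → R0 = 52 - 13 = 39
Final: R0 = 39

39


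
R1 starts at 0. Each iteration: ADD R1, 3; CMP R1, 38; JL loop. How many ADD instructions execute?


Loop trace (R1 starts at 0, target 38, step 3):
  ADD #1: R1 = 0 + 3 = 3  → 3 < 38, loop
  ADD #2: R1 = 3 + 3 = 6  → 6 < 38, loop
  ADD #3: R1 = 6 + 3 = 9  → 9 < 38, loop
  ADD #4: R1 = 9 + 3 = 12  → 12 < 38, loop
  ADD #5: R1 = 12 + 3 = 15  → 15 < 38, loop
  ADD #6: R1 = 15 + 3 = 18  → 18 < 38, loop
  ADD #7: R1 = 18 + 3 = 21  → 21 < 38, loop
  ADD #8: R1 = 21 + 3 = 24  → 24 < 38, loop
  ADD #9: R1 = 24 + 3 = 27  → 27 < 38, loop
  ADD #10: R1 = 27 + 3 = 30  → 30 < 38, loop
  ADD #11: R1 = 30 + 3 = 33  → 33 < 38, loop
  ADD #12: R1 = 33 + 3 = 36  → 36 < 38, loop
  ADD #13: R1 = 36 + 3 = 39  → 39 >= 38, exit
Total ADD instructions: 13

13


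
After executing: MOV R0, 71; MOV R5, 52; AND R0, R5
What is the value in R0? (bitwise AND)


Register state trace:
  MOV R0, 71  → R0 = 71 (0b01000111)
  MOV R5, 52  → R5 = 52 (0b00110100)
  AND R0, R5  → R0 = 71 AND 52 = 4 (0b00000100)
Final: R0 = 4

4


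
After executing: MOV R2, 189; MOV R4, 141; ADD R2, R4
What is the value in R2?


Register state trace:
  MOV R2, 189  → R2 = 189
  MOV R4, 141  → R4 = 141
  ADD R2, R4  → R2 = 189 + 141 = 330
Final: R2 = 330

330


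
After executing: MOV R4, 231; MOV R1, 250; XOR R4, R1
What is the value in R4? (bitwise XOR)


Register state trace:
  MOV R4, 231  → R4 = 231 (0b11100111)
  MOV R1, 250  → R1 = 250 (0b11111010)
  XOR R4, R1  → R4 = 231 XOR 250 = 29 (0b00011101)
Final: R4 = 29

29


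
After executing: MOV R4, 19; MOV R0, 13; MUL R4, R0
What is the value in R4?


Register state trace:
  MOV R4, 19  → R4 = 19
  MOV R0, 13  → R0 = 13
  MUL R4, R0  → R4 = 19 * 13 = 247
Final: R4 = 247

247


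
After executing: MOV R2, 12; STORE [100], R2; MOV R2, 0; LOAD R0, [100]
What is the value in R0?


Register and memory trace:
  MOV R2, 12  → R2 = 12
  STORE [100], R2  → mem[100] = 12
  MOV R2, 0  → R2 = 0
  LOAD R0, [100]  → R0 = mem[100] = 12
Final: R0 = 12

12


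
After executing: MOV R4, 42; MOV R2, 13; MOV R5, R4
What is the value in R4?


Register state trace:
  MOV R4, 42  → R4 = 42
  MOV R2, 13  → R2 = 13
  MOV R5, R4  → R5 = 42
Final: R4 = 42

42


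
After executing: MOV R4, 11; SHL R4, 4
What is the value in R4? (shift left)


Register state trace:
  MOV R4, 11  → R4 = 11
  SHL R4, 4  → R4 = 11 << 4 = 11 * 2^4 = 176
Final: R4 = 176

176


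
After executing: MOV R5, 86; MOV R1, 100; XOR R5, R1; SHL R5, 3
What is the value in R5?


Register state trace:
  MOV R5, 86  → R5 = 86 (0b01010110)
  MOV R1, 100  → R1 = 100 (0b01100100)
  XOR R5, R1  → R5 = 86 XOR 100 = 50 (0b00110010)
  SHL R5, 3  → R5 = 50 << 3 = 400
Final: R5 = 400

400


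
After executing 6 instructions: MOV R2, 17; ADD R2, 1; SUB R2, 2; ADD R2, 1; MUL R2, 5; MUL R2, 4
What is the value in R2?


Register state trace:
  MOV R2, 17  → R2 = 17
  ADD R2, 1  → R2 = 17 + 1 = 18
  SUB R2, 2  → R2 = 18 - 2 = 16
  ADD R2, 1  → R2 = 16 + 1 = 17
  MUL R2, 5  → R2 = 17 * 5 = 85
  MUL R2, 4  → R2 = 85 * 4 = 340
Final: R2 = 340

340


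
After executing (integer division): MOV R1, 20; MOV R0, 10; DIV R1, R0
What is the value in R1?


Register state trace:
  MOV R1, 20  → R1 = 20
  MOV R0, 10  → R0 = 10
  DIV R1, R0  → R1 = 20 // 10 = 2
Final: R1 = 2

2


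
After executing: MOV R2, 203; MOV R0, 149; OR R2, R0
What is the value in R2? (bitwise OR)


Register state trace:
  MOV R2, 203  → R2 = 203 (0b11001011)
  MOV R0, 149  → R0 = 149 (0b10010101)
  OR R2, R0   → R2 = 203 OR 149 = 223 (0b11011111)
Final: R2 = 223

223


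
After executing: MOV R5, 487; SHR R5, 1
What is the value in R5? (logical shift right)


Register state trace:
  MOV R5, 487  → R5 = 487
  SHR R5, 1  → R5 = 487 >> 1 = 487 // 2^1 = 243
Final: R5 = 243

243


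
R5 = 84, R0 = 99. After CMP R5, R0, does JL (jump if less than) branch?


Trace:
  R5 = 84, R0 = 99
  CMP R5, R0  → compares 84 vs 99
  JL checks: is 84 less than 99?
  84 < 99, so condition is true
Branch taken: Yes

Yes


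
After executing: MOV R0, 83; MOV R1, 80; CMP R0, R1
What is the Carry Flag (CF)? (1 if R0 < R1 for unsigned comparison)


Register state trace:
  MOV R0, 83  → R0 = 83
  MOV R1, 80  → R1 = 80
  CMP R0, R1  → unsigned 83 - 80: no borrow
  83 >= 80, so CF = 0
CF = 0

0


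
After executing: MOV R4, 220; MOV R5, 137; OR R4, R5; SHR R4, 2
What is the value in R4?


Register state trace:
  MOV R4, 220  → R4 = 220 (0b11011100)
  MOV R5, 137  → R5 = 137 (0b10001001)
  OR R4, R5  → R4 = 220 OR 137 = 221 (0b11011101)
  SHR R4, 2  → R4 = 221 >> 2 = 55
Final: R4 = 55

55


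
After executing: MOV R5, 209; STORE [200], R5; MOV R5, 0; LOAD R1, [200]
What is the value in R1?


Register and memory trace:
  MOV R5, 209  → R5 = 209
  STORE [200], R5  → mem[200] = 209
  MOV R5, 0  → R5 = 0
  LOAD R1, [200]  → R1 = mem[200] = 209
Final: R1 = 209

209


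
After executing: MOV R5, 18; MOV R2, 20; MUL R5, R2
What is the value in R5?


Register state trace:
  MOV R5, 18  → R5 = 18
  MOV R2, 20  → R2 = 20
  MUL R5, R2  → R5 = 18 * 20 = 360
Final: R5 = 360

360


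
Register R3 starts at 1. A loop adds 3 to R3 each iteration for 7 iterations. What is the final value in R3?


Starting value: R3 = 1
  Iter 1: R3 = 1 + 3 = 4
  Iter 2: R3 = 4 + 3 = 7
  Iter 3: R3 = 7 + 3 = 10
  Iter 4: R3 = 10 + 3 = 13
  Iter 5: R3 = 13 + 3 = 16
  Iter 6: R3 = 16 + 3 = 19
  Iter 7: R3 = 19 + 3 = 22
Final: R3 = 22

22


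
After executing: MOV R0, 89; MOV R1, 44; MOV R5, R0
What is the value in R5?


Register state trace:
  MOV R0, 89  → R0 = 89
  MOV R1, 44  → R1 = 44
  MOV R5, R0  → R5 = 89
Final: R5 = 89

89


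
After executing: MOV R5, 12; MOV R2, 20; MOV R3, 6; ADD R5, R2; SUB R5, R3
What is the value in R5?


Register state trace:
  MOV R5, 12  → R5 = 12
  MOV R2, 20  → R2 = 20
  MOV R3, 6  → R3 = 6
  ADD R5, R2  → R5 = 12 + 20 = 32
  SUB R5, R3  → R5 = 32 - 6 = 26
Final: R5 = 26

26


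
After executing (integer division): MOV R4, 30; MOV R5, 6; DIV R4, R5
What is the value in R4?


Register state trace:
  MOV R4, 30  → R4 = 30
  MOV R5, 6  → R5 = 6
  DIV R4, R5  → R4 = 30 // 6 = 5
Final: R4 = 5

5


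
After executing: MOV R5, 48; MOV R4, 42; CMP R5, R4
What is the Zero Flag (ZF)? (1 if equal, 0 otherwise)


Register state trace:
  MOV R5, 48  → R5 = 48
  MOV R4, 42  → R4 = 42
  CMP R5, R4  → computes 48 - 42 = 6
  Result is nonzero, so values are not equal
ZF = 0

0


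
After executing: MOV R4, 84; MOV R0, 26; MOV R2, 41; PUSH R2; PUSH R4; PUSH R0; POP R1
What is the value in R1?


Stack trace (top is rightmost):
  MOV R4, 84  → R4 = 84
  MOV R0, 26  → R0 = 26
  MOV R2, 41  → R2 = 41
  PUSH R2  → stack: [41]
  PUSH R4  → stack: [41, 84]
  PUSH R0  → stack: [41, 84, 26]
  POP R1  → R1 = 26, stack: [41, 84]
Final: R1 = 26

26


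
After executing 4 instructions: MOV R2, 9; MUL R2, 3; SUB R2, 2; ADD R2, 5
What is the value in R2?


Register state trace:
  MOV R2, 9  → R2 = 9
  MUL R2, 3  → R2 = 9 * 3 = 27
  SUB R2, 2  → R2 = 27 - 2 = 25
  ADD R2, 5  → R2 = 25 + 5 = 30
Final: R2 = 30

30


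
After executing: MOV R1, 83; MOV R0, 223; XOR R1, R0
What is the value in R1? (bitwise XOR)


Register state trace:
  MOV R1, 83  → R1 = 83 (0b01010011)
  MOV R0, 223  → R0 = 223 (0b11011111)
  XOR R1, R0  → R1 = 83 XOR 223 = 140 (0b10001100)
Final: R1 = 140

140


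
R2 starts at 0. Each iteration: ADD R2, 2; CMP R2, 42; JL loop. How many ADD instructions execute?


Loop trace (R2 starts at 0, target 42, step 2):
  ADD #1: R2 = 0 + 2 = 2  → 2 < 42, loop
  ADD #2: R2 = 2 + 2 = 4  → 4 < 42, loop
  ADD #3: R2 = 4 + 2 = 6  → 6 < 42, loop
  ADD #4: R2 = 6 + 2 = 8  → 8 < 42, loop
  ADD #5: R2 = 8 + 2 = 10  → 10 < 42, loop
  ADD #6: R2 = 10 + 2 = 12  → 12 < 42, loop
  ADD #7: R2 = 12 + 2 = 14  → 14 < 42, loop
  ADD #8: R2 = 14 + 2 = 16  → 16 < 42, loop
  ADD #9: R2 = 16 + 2 = 18  → 18 < 42, loop
  ADD #10: R2 = 18 + 2 = 20  → 20 < 42, loop
  ADD #11: R2 = 20 + 2 = 22  → 22 < 42, loop
  ADD #12: R2 = 22 + 2 = 24  → 24 < 42, loop
  ADD #13: R2 = 24 + 2 = 26  → 26 < 42, loop
  ADD #14: R2 = 26 + 2 = 28  → 28 < 42, loop
  ADD #15: R2 = 28 + 2 = 30  → 30 < 42, loop
  ADD #16: R2 = 30 + 2 = 32  → 32 < 42, loop
  ADD #17: R2 = 32 + 2 = 34  → 34 < 42, loop
  ADD #18: R2 = 34 + 2 = 36  → 36 < 42, loop
  ADD #19: R2 = 36 + 2 = 38  → 38 < 42, loop
  ADD #20: R2 = 38 + 2 = 40  → 40 < 42, loop
  ADD #21: R2 = 40 + 2 = 42  → 42 >= 42, exit
Total ADD instructions: 21

21


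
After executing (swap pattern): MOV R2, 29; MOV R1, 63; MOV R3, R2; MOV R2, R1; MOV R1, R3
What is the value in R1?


Register state trace (swap pattern):
  MOV R2, 29  → R2 = 29
  MOV R1, 63  → R1 = 63
  MOV R3, R2  → R3 = 29  (save R2)
  MOV R2, R1  → R2 = 63  (R2 gets R1's value)
  MOV R1, R3  → R1 = 29  (R1 gets saved value)
Final: R1 = 29

29


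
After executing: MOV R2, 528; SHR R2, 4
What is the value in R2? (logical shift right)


Register state trace:
  MOV R2, 528  → R2 = 528
  SHR R2, 4  → R2 = 528 >> 4 = 528 // 2^4 = 33
Final: R2 = 33

33


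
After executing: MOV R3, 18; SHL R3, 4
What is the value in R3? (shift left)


Register state trace:
  MOV R3, 18  → R3 = 18
  SHL R3, 4  → R3 = 18 << 4 = 18 * 2^4 = 288
Final: R3 = 288

288


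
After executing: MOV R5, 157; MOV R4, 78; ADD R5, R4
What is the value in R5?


Register state trace:
  MOV R5, 157  → R5 = 157
  MOV R4, 78  → R4 = 78
  ADD R5, R4  → R5 = 157 + 78 = 235
Final: R5 = 235

235


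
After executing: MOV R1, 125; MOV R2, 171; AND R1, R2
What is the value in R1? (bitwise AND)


Register state trace:
  MOV R1, 125  → R1 = 125 (0b01111101)
  MOV R2, 171  → R2 = 171 (0b10101011)
  AND R1, R2  → R1 = 125 AND 171 = 41 (0b00101001)
Final: R1 = 41

41


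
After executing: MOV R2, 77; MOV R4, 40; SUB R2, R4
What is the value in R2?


Register state trace:
  MOV R2, 77  → R2 = 77
  MOV R4, 40  → R4 = 40
  SUB R2, R4  → R2 = 77 - 40 = 37
Final: R2 = 37

37


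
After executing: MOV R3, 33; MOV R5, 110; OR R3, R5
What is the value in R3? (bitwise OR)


Register state trace:
  MOV R3, 33  → R3 = 33 (0b00100001)
  MOV R5, 110  → R5 = 110 (0b01101110)
  OR R3, R5   → R3 = 33 OR 110 = 111 (0b01101111)
Final: R3 = 111

111


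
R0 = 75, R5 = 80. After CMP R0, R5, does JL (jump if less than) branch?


Trace:
  R0 = 75, R5 = 80
  CMP R0, R5  → compares 75 vs 80
  JL checks: is 75 less than 80?
  75 < 80, so condition is true
Branch taken: Yes

Yes


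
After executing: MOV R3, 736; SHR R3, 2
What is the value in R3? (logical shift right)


Register state trace:
  MOV R3, 736  → R3 = 736
  SHR R3, 2  → R3 = 736 >> 2 = 736 // 2^2 = 184
Final: R3 = 184

184


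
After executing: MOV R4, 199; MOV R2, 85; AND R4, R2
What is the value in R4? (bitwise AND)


Register state trace:
  MOV R4, 199  → R4 = 199 (0b11000111)
  MOV R2, 85  → R2 = 85 (0b01010101)
  AND R4, R2  → R4 = 199 AND 85 = 69 (0b01000101)
Final: R4 = 69

69


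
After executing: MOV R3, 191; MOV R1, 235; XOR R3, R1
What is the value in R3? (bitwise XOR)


Register state trace:
  MOV R3, 191  → R3 = 191 (0b10111111)
  MOV R1, 235  → R1 = 235 (0b11101011)
  XOR R3, R1  → R3 = 191 XOR 235 = 84 (0b01010100)
Final: R3 = 84

84


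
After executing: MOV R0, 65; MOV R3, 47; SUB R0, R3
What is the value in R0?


Register state trace:
  MOV R0, 65  → R0 = 65
  MOV R3, 47  → R3 = 47
  SUB R0, R3  → R0 = 65 - 47 = 18
Final: R0 = 18

18


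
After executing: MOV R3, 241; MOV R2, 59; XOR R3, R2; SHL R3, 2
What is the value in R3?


Register state trace:
  MOV R3, 241  → R3 = 241 (0b11110001)
  MOV R2, 59  → R2 = 59 (0b00111011)
  XOR R3, R2  → R3 = 241 XOR 59 = 202 (0b11001010)
  SHL R3, 2  → R3 = 202 << 2 = 808
Final: R3 = 808

808


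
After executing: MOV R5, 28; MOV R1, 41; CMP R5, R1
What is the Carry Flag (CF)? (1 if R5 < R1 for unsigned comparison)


Register state trace:
  MOV R5, 28  → R5 = 28
  MOV R1, 41  → R1 = 41
  CMP R5, R1  → unsigned 28 - 41: borrow occurs
  28 < 41, so CF = 1
CF = 1

1


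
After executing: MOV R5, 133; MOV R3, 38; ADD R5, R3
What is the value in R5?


Register state trace:
  MOV R5, 133  → R5 = 133
  MOV R3, 38  → R3 = 38
  ADD R5, R3  → R5 = 133 + 38 = 171
Final: R5 = 171

171


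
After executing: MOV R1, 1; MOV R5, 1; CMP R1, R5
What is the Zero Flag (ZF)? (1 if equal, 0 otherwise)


Register state trace:
  MOV R1, 1  → R1 = 1
  MOV R5, 1  → R5 = 1
  CMP R1, R5  → computes 1 - 1 = 0
  Result is zero, so values are equal
ZF = 1

1


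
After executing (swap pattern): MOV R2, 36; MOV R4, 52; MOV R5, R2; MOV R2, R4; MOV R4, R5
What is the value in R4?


Register state trace (swap pattern):
  MOV R2, 36  → R2 = 36
  MOV R4, 52  → R4 = 52
  MOV R5, R2  → R5 = 36  (save R2)
  MOV R2, R4  → R2 = 52  (R2 gets R4's value)
  MOV R4, R5  → R4 = 36  (R4 gets saved value)
Final: R4 = 36

36


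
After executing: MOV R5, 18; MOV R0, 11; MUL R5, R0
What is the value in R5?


Register state trace:
  MOV R5, 18  → R5 = 18
  MOV R0, 11  → R0 = 11
  MUL R5, R0  → R5 = 18 * 11 = 198
Final: R5 = 198

198


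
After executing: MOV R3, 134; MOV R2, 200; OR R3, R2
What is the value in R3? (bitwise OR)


Register state trace:
  MOV R3, 134  → R3 = 134 (0b10000110)
  MOV R2, 200  → R2 = 200 (0b11001000)
  OR R3, R2   → R3 = 134 OR 200 = 206 (0b11001110)
Final: R3 = 206

206


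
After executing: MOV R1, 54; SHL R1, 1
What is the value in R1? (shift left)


Register state trace:
  MOV R1, 54  → R1 = 54
  SHL R1, 1  → R1 = 54 << 1 = 54 * 2^1 = 108
Final: R1 = 108

108


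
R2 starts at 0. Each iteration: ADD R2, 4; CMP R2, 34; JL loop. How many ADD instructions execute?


Loop trace (R2 starts at 0, target 34, step 4):
  ADD #1: R2 = 0 + 4 = 4  → 4 < 34, loop
  ADD #2: R2 = 4 + 4 = 8  → 8 < 34, loop
  ADD #3: R2 = 8 + 4 = 12  → 12 < 34, loop
  ADD #4: R2 = 12 + 4 = 16  → 16 < 34, loop
  ADD #5: R2 = 16 + 4 = 20  → 20 < 34, loop
  ADD #6: R2 = 20 + 4 = 24  → 24 < 34, loop
  ADD #7: R2 = 24 + 4 = 28  → 28 < 34, loop
  ADD #8: R2 = 28 + 4 = 32  → 32 < 34, loop
  ADD #9: R2 = 32 + 4 = 36  → 36 >= 34, exit
Total ADD instructions: 9

9


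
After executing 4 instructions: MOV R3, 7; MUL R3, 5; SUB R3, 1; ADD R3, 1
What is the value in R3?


Register state trace:
  MOV R3, 7  → R3 = 7
  MUL R3, 5  → R3 = 7 * 5 = 35
  SUB R3, 1  → R3 = 35 - 1 = 34
  ADD R3, 1  → R3 = 34 + 1 = 35
Final: R3 = 35

35


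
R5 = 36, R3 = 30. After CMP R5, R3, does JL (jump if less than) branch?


Trace:
  R5 = 36, R3 = 30
  CMP R5, R3  → compares 36 vs 30
  JL checks: is 36 less than 30?
  36 > 30, so condition is false
Branch taken: No

No


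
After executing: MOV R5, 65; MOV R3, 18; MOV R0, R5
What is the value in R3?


Register state trace:
  MOV R5, 65  → R5 = 65
  MOV R3, 18  → R3 = 18
  MOV R0, R5  → R0 = 65
Final: R3 = 18

18


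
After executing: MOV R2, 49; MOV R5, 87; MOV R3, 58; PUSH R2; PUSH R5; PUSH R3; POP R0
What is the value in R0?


Stack trace (top is rightmost):
  MOV R2, 49  → R2 = 49
  MOV R5, 87  → R5 = 87
  MOV R3, 58  → R3 = 58
  PUSH R2  → stack: [49]
  PUSH R5  → stack: [49, 87]
  PUSH R3  → stack: [49, 87, 58]
  POP R0  → R0 = 58, stack: [49, 87]
Final: R0 = 58

58


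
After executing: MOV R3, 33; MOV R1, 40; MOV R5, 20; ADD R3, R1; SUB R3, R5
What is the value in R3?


Register state trace:
  MOV R3, 33  → R3 = 33
  MOV R1, 40  → R1 = 40
  MOV R5, 20  → R5 = 20
  ADD R3, R1  → R3 = 33 + 40 = 73
  SUB R3, R5  → R3 = 73 - 20 = 53
Final: R3 = 53

53


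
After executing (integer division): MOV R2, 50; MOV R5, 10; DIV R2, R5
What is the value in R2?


Register state trace:
  MOV R2, 50  → R2 = 50
  MOV R5, 10  → R5 = 10
  DIV R2, R5  → R2 = 50 // 10 = 5
Final: R2 = 5

5
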